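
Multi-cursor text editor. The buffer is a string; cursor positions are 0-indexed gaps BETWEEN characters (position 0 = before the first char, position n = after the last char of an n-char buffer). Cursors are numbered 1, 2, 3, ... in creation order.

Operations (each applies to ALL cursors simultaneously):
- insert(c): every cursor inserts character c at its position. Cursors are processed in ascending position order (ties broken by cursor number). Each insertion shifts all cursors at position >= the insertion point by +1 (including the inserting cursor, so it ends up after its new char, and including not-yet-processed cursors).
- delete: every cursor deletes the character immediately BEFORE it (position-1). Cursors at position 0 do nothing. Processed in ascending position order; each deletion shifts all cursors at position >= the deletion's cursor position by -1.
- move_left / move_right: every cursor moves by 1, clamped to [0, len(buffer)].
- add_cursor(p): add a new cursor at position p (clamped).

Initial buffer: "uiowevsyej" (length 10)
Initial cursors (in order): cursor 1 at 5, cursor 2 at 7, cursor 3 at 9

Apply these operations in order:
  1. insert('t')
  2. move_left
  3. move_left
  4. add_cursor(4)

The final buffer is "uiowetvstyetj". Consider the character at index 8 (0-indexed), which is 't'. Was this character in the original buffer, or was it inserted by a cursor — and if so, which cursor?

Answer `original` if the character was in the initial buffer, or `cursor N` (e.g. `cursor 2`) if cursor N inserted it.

Answer: cursor 2

Derivation:
After op 1 (insert('t')): buffer="uiowetvstyetj" (len 13), cursors c1@6 c2@9 c3@12, authorship .....1..2..3.
After op 2 (move_left): buffer="uiowetvstyetj" (len 13), cursors c1@5 c2@8 c3@11, authorship .....1..2..3.
After op 3 (move_left): buffer="uiowetvstyetj" (len 13), cursors c1@4 c2@7 c3@10, authorship .....1..2..3.
After op 4 (add_cursor(4)): buffer="uiowetvstyetj" (len 13), cursors c1@4 c4@4 c2@7 c3@10, authorship .....1..2..3.
Authorship (.=original, N=cursor N): . . . . . 1 . . 2 . . 3 .
Index 8: author = 2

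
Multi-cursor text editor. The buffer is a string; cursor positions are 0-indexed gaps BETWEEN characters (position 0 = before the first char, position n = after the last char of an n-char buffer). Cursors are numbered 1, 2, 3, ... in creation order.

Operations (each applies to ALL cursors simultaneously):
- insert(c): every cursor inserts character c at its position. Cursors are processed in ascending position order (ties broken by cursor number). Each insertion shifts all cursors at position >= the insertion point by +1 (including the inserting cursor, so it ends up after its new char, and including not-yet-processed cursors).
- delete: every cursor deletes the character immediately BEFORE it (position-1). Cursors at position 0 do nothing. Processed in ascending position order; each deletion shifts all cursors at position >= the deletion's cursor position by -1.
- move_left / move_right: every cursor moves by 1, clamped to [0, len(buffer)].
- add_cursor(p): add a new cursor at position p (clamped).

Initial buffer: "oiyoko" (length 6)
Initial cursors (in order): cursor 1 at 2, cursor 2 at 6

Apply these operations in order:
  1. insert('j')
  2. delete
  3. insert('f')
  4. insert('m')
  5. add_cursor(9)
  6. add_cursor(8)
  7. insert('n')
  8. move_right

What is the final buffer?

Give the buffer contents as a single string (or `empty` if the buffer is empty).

After op 1 (insert('j')): buffer="oijyokoj" (len 8), cursors c1@3 c2@8, authorship ..1....2
After op 2 (delete): buffer="oiyoko" (len 6), cursors c1@2 c2@6, authorship ......
After op 3 (insert('f')): buffer="oifyokof" (len 8), cursors c1@3 c2@8, authorship ..1....2
After op 4 (insert('m')): buffer="oifmyokofm" (len 10), cursors c1@4 c2@10, authorship ..11....22
After op 5 (add_cursor(9)): buffer="oifmyokofm" (len 10), cursors c1@4 c3@9 c2@10, authorship ..11....22
After op 6 (add_cursor(8)): buffer="oifmyokofm" (len 10), cursors c1@4 c4@8 c3@9 c2@10, authorship ..11....22
After op 7 (insert('n')): buffer="oifmnyokonfnmn" (len 14), cursors c1@5 c4@10 c3@12 c2@14, authorship ..111....42322
After op 8 (move_right): buffer="oifmnyokonfnmn" (len 14), cursors c1@6 c4@11 c3@13 c2@14, authorship ..111....42322

Answer: oifmnyokonfnmn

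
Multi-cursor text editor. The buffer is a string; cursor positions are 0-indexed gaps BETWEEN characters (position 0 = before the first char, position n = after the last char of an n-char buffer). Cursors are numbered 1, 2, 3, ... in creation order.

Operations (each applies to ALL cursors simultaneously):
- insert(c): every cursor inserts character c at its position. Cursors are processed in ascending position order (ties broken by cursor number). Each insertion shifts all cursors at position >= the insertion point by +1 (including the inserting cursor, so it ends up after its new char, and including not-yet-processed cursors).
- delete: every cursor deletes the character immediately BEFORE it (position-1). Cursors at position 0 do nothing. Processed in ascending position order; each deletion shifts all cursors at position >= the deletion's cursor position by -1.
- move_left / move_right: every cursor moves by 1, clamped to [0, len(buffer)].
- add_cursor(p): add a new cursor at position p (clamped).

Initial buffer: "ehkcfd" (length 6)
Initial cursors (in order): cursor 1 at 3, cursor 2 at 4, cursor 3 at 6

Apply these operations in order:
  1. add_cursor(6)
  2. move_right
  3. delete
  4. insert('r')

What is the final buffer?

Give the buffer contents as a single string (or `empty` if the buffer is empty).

After op 1 (add_cursor(6)): buffer="ehkcfd" (len 6), cursors c1@3 c2@4 c3@6 c4@6, authorship ......
After op 2 (move_right): buffer="ehkcfd" (len 6), cursors c1@4 c2@5 c3@6 c4@6, authorship ......
After op 3 (delete): buffer="eh" (len 2), cursors c1@2 c2@2 c3@2 c4@2, authorship ..
After op 4 (insert('r')): buffer="ehrrrr" (len 6), cursors c1@6 c2@6 c3@6 c4@6, authorship ..1234

Answer: ehrrrr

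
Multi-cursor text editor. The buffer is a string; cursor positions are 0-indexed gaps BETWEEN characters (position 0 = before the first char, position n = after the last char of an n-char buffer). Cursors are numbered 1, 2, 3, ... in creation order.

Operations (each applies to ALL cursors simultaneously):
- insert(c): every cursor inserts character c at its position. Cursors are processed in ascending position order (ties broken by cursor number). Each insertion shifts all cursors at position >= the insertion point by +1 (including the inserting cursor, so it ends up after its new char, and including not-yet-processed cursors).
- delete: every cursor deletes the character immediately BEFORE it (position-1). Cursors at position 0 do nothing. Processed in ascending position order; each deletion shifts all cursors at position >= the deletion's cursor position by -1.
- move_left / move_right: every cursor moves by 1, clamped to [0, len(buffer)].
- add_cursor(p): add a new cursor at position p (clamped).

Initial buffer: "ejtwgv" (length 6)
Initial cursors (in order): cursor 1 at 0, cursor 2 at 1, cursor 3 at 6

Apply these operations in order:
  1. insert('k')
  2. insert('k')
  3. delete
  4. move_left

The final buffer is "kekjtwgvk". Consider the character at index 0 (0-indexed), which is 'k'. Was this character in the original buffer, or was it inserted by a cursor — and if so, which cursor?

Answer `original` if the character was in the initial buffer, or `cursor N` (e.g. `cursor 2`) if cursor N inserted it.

After op 1 (insert('k')): buffer="kekjtwgvk" (len 9), cursors c1@1 c2@3 c3@9, authorship 1.2.....3
After op 2 (insert('k')): buffer="kkekkjtwgvkk" (len 12), cursors c1@2 c2@5 c3@12, authorship 11.22.....33
After op 3 (delete): buffer="kekjtwgvk" (len 9), cursors c1@1 c2@3 c3@9, authorship 1.2.....3
After op 4 (move_left): buffer="kekjtwgvk" (len 9), cursors c1@0 c2@2 c3@8, authorship 1.2.....3
Authorship (.=original, N=cursor N): 1 . 2 . . . . . 3
Index 0: author = 1

Answer: cursor 1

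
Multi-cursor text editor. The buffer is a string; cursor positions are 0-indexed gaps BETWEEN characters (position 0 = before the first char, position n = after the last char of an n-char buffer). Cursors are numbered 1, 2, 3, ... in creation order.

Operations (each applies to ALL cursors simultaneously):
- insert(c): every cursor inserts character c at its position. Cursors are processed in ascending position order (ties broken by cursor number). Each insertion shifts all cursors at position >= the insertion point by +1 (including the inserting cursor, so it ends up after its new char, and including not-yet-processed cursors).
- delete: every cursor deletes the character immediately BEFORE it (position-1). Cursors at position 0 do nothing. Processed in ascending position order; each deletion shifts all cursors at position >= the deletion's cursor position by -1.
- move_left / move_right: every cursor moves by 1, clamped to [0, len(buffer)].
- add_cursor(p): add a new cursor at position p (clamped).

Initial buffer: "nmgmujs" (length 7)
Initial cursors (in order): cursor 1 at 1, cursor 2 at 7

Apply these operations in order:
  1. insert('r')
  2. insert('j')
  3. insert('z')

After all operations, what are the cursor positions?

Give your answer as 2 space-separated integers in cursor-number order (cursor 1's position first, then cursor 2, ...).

Answer: 4 13

Derivation:
After op 1 (insert('r')): buffer="nrmgmujsr" (len 9), cursors c1@2 c2@9, authorship .1......2
After op 2 (insert('j')): buffer="nrjmgmujsrj" (len 11), cursors c1@3 c2@11, authorship .11......22
After op 3 (insert('z')): buffer="nrjzmgmujsrjz" (len 13), cursors c1@4 c2@13, authorship .111......222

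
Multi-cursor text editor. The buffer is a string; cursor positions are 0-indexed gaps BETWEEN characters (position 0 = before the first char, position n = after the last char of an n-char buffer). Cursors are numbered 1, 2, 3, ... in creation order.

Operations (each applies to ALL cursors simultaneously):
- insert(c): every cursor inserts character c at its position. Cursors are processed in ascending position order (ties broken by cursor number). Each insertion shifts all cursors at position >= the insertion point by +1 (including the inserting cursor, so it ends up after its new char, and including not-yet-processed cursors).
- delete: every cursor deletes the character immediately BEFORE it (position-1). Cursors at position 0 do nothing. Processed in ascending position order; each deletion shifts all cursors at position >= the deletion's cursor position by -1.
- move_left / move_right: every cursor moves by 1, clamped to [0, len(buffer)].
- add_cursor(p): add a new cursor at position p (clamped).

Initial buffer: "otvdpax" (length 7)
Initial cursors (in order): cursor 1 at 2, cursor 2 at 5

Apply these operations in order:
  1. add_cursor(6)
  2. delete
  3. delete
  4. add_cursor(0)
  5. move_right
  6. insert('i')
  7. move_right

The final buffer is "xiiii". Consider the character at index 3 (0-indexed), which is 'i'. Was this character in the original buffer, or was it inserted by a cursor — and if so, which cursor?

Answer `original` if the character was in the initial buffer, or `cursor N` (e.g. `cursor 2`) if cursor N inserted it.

After op 1 (add_cursor(6)): buffer="otvdpax" (len 7), cursors c1@2 c2@5 c3@6, authorship .......
After op 2 (delete): buffer="ovdx" (len 4), cursors c1@1 c2@3 c3@3, authorship ....
After op 3 (delete): buffer="x" (len 1), cursors c1@0 c2@0 c3@0, authorship .
After op 4 (add_cursor(0)): buffer="x" (len 1), cursors c1@0 c2@0 c3@0 c4@0, authorship .
After op 5 (move_right): buffer="x" (len 1), cursors c1@1 c2@1 c3@1 c4@1, authorship .
After op 6 (insert('i')): buffer="xiiii" (len 5), cursors c1@5 c2@5 c3@5 c4@5, authorship .1234
After op 7 (move_right): buffer="xiiii" (len 5), cursors c1@5 c2@5 c3@5 c4@5, authorship .1234
Authorship (.=original, N=cursor N): . 1 2 3 4
Index 3: author = 3

Answer: cursor 3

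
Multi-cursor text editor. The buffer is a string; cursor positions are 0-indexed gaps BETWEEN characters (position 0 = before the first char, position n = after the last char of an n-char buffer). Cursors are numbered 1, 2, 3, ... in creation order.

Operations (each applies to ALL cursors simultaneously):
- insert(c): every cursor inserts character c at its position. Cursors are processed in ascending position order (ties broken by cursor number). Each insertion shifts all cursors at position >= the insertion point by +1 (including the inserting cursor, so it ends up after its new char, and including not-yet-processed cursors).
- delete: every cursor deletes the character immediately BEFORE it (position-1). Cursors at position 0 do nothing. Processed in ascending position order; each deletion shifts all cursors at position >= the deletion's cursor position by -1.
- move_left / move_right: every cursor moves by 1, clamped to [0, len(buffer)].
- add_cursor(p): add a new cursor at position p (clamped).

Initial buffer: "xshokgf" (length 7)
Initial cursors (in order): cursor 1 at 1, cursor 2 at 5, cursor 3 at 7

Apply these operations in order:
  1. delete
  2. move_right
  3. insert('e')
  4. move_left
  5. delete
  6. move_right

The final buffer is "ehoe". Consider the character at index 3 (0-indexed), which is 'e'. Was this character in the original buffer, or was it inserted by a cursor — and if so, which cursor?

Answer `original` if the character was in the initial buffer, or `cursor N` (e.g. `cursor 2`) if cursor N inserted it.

Answer: cursor 3

Derivation:
After op 1 (delete): buffer="shog" (len 4), cursors c1@0 c2@3 c3@4, authorship ....
After op 2 (move_right): buffer="shog" (len 4), cursors c1@1 c2@4 c3@4, authorship ....
After op 3 (insert('e')): buffer="sehogee" (len 7), cursors c1@2 c2@7 c3@7, authorship .1...23
After op 4 (move_left): buffer="sehogee" (len 7), cursors c1@1 c2@6 c3@6, authorship .1...23
After op 5 (delete): buffer="ehoe" (len 4), cursors c1@0 c2@3 c3@3, authorship 1..3
After op 6 (move_right): buffer="ehoe" (len 4), cursors c1@1 c2@4 c3@4, authorship 1..3
Authorship (.=original, N=cursor N): 1 . . 3
Index 3: author = 3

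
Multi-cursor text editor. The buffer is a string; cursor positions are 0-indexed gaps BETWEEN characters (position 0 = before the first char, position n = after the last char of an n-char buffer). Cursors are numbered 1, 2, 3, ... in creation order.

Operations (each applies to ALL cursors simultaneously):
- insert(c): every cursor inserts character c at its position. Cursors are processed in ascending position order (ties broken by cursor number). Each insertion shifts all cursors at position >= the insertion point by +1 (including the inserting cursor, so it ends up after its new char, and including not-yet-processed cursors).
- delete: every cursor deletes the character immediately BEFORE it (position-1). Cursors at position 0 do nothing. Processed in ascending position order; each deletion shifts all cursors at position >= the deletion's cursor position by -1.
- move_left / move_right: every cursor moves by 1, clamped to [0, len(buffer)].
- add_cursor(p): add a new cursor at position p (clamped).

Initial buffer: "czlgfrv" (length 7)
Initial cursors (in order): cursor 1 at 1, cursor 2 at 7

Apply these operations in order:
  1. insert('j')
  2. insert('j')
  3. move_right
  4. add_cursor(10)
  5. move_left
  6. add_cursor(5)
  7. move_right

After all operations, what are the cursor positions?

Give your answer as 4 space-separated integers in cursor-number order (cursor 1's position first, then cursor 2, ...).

Answer: 4 11 10 6

Derivation:
After op 1 (insert('j')): buffer="cjzlgfrvj" (len 9), cursors c1@2 c2@9, authorship .1......2
After op 2 (insert('j')): buffer="cjjzlgfrvjj" (len 11), cursors c1@3 c2@11, authorship .11......22
After op 3 (move_right): buffer="cjjzlgfrvjj" (len 11), cursors c1@4 c2@11, authorship .11......22
After op 4 (add_cursor(10)): buffer="cjjzlgfrvjj" (len 11), cursors c1@4 c3@10 c2@11, authorship .11......22
After op 5 (move_left): buffer="cjjzlgfrvjj" (len 11), cursors c1@3 c3@9 c2@10, authorship .11......22
After op 6 (add_cursor(5)): buffer="cjjzlgfrvjj" (len 11), cursors c1@3 c4@5 c3@9 c2@10, authorship .11......22
After op 7 (move_right): buffer="cjjzlgfrvjj" (len 11), cursors c1@4 c4@6 c3@10 c2@11, authorship .11......22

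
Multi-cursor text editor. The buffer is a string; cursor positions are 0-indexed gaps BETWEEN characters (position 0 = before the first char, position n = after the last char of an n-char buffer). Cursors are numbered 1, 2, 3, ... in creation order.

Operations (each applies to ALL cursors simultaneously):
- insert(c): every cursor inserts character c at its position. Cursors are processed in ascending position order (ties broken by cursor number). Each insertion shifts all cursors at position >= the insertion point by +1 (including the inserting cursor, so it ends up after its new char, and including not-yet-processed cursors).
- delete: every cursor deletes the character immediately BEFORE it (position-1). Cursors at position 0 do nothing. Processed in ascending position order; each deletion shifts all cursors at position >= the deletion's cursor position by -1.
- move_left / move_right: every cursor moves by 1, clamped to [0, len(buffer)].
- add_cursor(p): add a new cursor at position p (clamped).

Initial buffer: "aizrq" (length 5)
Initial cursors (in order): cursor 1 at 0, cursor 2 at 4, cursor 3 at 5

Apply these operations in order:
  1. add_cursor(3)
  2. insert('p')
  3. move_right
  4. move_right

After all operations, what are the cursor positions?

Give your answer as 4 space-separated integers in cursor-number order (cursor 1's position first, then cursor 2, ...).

Answer: 3 9 9 7

Derivation:
After op 1 (add_cursor(3)): buffer="aizrq" (len 5), cursors c1@0 c4@3 c2@4 c3@5, authorship .....
After op 2 (insert('p')): buffer="paizprpqp" (len 9), cursors c1@1 c4@5 c2@7 c3@9, authorship 1...4.2.3
After op 3 (move_right): buffer="paizprpqp" (len 9), cursors c1@2 c4@6 c2@8 c3@9, authorship 1...4.2.3
After op 4 (move_right): buffer="paizprpqp" (len 9), cursors c1@3 c4@7 c2@9 c3@9, authorship 1...4.2.3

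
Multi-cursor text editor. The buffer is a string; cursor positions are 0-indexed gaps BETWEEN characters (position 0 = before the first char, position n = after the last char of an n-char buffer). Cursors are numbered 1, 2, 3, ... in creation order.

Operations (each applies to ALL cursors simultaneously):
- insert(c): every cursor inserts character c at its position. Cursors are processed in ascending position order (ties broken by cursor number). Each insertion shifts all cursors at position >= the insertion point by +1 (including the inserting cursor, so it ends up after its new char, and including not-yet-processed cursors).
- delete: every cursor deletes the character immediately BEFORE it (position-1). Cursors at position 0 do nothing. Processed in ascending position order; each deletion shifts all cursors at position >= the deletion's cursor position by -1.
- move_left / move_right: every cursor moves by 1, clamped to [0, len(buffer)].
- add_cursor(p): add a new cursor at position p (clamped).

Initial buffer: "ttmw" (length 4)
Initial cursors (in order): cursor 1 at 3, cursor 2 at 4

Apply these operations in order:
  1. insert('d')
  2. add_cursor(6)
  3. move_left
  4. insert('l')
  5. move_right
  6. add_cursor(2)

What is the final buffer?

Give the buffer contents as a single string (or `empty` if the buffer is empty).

Answer: ttmldwlld

Derivation:
After op 1 (insert('d')): buffer="ttmdwd" (len 6), cursors c1@4 c2@6, authorship ...1.2
After op 2 (add_cursor(6)): buffer="ttmdwd" (len 6), cursors c1@4 c2@6 c3@6, authorship ...1.2
After op 3 (move_left): buffer="ttmdwd" (len 6), cursors c1@3 c2@5 c3@5, authorship ...1.2
After op 4 (insert('l')): buffer="ttmldwlld" (len 9), cursors c1@4 c2@8 c3@8, authorship ...11.232
After op 5 (move_right): buffer="ttmldwlld" (len 9), cursors c1@5 c2@9 c3@9, authorship ...11.232
After op 6 (add_cursor(2)): buffer="ttmldwlld" (len 9), cursors c4@2 c1@5 c2@9 c3@9, authorship ...11.232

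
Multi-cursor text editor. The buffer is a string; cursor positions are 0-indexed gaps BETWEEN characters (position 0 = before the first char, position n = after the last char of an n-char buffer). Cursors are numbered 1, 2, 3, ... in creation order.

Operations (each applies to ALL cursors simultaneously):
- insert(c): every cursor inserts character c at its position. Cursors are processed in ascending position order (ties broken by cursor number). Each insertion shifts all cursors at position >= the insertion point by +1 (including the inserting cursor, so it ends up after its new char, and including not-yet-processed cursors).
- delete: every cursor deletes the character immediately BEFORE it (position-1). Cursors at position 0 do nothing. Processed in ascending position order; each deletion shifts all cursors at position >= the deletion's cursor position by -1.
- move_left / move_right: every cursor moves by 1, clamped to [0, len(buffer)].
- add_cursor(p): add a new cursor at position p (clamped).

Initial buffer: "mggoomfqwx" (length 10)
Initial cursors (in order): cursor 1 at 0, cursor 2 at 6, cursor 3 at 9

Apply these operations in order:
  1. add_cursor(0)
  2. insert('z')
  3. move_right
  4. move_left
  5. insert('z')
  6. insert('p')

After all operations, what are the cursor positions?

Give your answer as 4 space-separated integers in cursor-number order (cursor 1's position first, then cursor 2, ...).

Answer: 6 15 21 6

Derivation:
After op 1 (add_cursor(0)): buffer="mggoomfqwx" (len 10), cursors c1@0 c4@0 c2@6 c3@9, authorship ..........
After op 2 (insert('z')): buffer="zzmggoomzfqwzx" (len 14), cursors c1@2 c4@2 c2@9 c3@13, authorship 14......2...3.
After op 3 (move_right): buffer="zzmggoomzfqwzx" (len 14), cursors c1@3 c4@3 c2@10 c3@14, authorship 14......2...3.
After op 4 (move_left): buffer="zzmggoomzfqwzx" (len 14), cursors c1@2 c4@2 c2@9 c3@13, authorship 14......2...3.
After op 5 (insert('z')): buffer="zzzzmggoomzzfqwzzx" (len 18), cursors c1@4 c4@4 c2@12 c3@17, authorship 1414......22...33.
After op 6 (insert('p')): buffer="zzzzppmggoomzzpfqwzzpx" (len 22), cursors c1@6 c4@6 c2@15 c3@21, authorship 141414......222...333.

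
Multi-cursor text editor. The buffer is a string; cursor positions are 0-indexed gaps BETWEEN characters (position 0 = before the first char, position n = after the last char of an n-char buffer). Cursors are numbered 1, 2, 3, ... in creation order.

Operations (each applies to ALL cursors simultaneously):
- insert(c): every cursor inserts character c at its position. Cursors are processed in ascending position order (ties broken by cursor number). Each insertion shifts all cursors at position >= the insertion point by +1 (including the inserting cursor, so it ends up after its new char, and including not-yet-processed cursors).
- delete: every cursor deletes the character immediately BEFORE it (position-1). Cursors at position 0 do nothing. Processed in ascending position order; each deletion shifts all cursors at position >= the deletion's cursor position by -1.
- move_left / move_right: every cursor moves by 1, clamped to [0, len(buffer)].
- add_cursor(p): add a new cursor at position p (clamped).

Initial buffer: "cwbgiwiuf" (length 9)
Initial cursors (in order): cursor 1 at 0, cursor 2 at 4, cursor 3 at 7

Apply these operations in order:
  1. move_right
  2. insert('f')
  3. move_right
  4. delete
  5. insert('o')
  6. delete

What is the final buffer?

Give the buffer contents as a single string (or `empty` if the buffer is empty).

After op 1 (move_right): buffer="cwbgiwiuf" (len 9), cursors c1@1 c2@5 c3@8, authorship .........
After op 2 (insert('f')): buffer="cfwbgifwiuff" (len 12), cursors c1@2 c2@7 c3@11, authorship .1....2...3.
After op 3 (move_right): buffer="cfwbgifwiuff" (len 12), cursors c1@3 c2@8 c3@12, authorship .1....2...3.
After op 4 (delete): buffer="cfbgifiuf" (len 9), cursors c1@2 c2@6 c3@9, authorship .1...2..3
After op 5 (insert('o')): buffer="cfobgifoiufo" (len 12), cursors c1@3 c2@8 c3@12, authorship .11...22..33
After op 6 (delete): buffer="cfbgifiuf" (len 9), cursors c1@2 c2@6 c3@9, authorship .1...2..3

Answer: cfbgifiuf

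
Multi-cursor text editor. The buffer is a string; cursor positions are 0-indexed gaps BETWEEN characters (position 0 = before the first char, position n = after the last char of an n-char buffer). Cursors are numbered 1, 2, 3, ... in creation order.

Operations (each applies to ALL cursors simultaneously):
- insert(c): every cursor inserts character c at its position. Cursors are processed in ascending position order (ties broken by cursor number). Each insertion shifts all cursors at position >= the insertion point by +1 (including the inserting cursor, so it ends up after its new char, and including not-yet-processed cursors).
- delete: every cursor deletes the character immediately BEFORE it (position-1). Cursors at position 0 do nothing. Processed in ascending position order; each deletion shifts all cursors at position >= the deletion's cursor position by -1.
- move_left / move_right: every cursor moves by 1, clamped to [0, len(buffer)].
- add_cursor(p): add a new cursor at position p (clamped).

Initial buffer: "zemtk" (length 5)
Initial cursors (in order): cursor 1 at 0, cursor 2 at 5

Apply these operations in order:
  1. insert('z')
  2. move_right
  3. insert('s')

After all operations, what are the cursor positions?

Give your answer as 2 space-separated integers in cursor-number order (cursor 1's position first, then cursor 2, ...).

Answer: 3 9

Derivation:
After op 1 (insert('z')): buffer="zzemtkz" (len 7), cursors c1@1 c2@7, authorship 1.....2
After op 2 (move_right): buffer="zzemtkz" (len 7), cursors c1@2 c2@7, authorship 1.....2
After op 3 (insert('s')): buffer="zzsemtkzs" (len 9), cursors c1@3 c2@9, authorship 1.1....22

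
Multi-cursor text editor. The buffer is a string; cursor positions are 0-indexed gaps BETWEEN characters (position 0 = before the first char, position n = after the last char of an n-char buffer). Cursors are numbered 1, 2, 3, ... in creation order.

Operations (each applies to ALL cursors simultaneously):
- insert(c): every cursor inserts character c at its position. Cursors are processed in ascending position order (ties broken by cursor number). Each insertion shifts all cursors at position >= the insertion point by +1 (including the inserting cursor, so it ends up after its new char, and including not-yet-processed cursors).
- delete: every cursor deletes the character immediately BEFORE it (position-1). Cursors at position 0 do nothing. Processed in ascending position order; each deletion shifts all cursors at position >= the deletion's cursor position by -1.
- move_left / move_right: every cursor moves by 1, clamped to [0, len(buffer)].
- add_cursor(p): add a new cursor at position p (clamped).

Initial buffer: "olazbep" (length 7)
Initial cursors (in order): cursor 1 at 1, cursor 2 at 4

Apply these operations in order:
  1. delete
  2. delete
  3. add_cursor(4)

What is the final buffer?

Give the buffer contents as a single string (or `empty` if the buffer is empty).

Answer: lbep

Derivation:
After op 1 (delete): buffer="labep" (len 5), cursors c1@0 c2@2, authorship .....
After op 2 (delete): buffer="lbep" (len 4), cursors c1@0 c2@1, authorship ....
After op 3 (add_cursor(4)): buffer="lbep" (len 4), cursors c1@0 c2@1 c3@4, authorship ....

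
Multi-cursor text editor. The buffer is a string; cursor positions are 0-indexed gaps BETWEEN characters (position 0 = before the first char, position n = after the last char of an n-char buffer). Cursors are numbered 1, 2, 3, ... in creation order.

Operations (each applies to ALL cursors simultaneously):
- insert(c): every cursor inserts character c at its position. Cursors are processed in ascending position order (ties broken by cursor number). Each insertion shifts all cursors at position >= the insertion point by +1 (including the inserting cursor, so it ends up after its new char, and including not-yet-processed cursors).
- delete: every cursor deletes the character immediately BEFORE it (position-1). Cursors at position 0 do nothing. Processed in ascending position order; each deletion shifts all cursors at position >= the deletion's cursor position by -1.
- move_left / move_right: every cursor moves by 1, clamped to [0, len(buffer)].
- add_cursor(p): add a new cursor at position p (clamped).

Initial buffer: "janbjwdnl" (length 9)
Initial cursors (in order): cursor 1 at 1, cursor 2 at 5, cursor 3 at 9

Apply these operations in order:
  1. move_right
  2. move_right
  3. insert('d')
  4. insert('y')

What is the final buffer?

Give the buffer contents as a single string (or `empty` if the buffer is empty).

After op 1 (move_right): buffer="janbjwdnl" (len 9), cursors c1@2 c2@6 c3@9, authorship .........
After op 2 (move_right): buffer="janbjwdnl" (len 9), cursors c1@3 c2@7 c3@9, authorship .........
After op 3 (insert('d')): buffer="jandbjwddnld" (len 12), cursors c1@4 c2@9 c3@12, authorship ...1....2..3
After op 4 (insert('y')): buffer="jandybjwddynldy" (len 15), cursors c1@5 c2@11 c3@15, authorship ...11....22..33

Answer: jandybjwddynldy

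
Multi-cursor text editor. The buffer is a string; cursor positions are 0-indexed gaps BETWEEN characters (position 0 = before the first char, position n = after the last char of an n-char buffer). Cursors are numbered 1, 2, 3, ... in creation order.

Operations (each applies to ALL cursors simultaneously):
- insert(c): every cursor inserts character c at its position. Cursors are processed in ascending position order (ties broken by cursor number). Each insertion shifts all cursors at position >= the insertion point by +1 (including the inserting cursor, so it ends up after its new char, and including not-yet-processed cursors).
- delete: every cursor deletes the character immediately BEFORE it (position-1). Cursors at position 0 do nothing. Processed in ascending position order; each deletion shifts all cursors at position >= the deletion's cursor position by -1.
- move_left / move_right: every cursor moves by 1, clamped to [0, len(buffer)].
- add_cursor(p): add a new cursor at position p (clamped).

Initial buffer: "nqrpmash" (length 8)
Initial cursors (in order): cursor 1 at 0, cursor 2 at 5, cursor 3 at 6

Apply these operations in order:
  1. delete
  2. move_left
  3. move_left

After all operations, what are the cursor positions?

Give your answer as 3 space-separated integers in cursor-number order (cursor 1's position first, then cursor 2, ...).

Answer: 0 2 2

Derivation:
After op 1 (delete): buffer="nqrpsh" (len 6), cursors c1@0 c2@4 c3@4, authorship ......
After op 2 (move_left): buffer="nqrpsh" (len 6), cursors c1@0 c2@3 c3@3, authorship ......
After op 3 (move_left): buffer="nqrpsh" (len 6), cursors c1@0 c2@2 c3@2, authorship ......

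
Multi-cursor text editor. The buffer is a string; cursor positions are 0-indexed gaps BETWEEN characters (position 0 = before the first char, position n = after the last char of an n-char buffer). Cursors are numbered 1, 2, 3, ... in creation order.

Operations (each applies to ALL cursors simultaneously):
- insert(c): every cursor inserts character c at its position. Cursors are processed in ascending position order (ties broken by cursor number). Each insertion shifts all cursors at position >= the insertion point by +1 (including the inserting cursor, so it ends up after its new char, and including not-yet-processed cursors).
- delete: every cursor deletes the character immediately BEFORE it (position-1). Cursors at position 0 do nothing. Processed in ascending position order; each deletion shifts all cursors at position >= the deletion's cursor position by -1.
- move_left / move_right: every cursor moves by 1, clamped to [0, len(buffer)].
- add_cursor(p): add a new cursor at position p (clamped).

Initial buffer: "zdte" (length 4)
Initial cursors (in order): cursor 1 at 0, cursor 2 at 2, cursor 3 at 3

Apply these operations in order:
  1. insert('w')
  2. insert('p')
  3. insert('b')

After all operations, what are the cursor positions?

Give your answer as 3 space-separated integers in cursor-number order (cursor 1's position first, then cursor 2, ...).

After op 1 (insert('w')): buffer="wzdwtwe" (len 7), cursors c1@1 c2@4 c3@6, authorship 1..2.3.
After op 2 (insert('p')): buffer="wpzdwptwpe" (len 10), cursors c1@2 c2@6 c3@9, authorship 11..22.33.
After op 3 (insert('b')): buffer="wpbzdwpbtwpbe" (len 13), cursors c1@3 c2@8 c3@12, authorship 111..222.333.

Answer: 3 8 12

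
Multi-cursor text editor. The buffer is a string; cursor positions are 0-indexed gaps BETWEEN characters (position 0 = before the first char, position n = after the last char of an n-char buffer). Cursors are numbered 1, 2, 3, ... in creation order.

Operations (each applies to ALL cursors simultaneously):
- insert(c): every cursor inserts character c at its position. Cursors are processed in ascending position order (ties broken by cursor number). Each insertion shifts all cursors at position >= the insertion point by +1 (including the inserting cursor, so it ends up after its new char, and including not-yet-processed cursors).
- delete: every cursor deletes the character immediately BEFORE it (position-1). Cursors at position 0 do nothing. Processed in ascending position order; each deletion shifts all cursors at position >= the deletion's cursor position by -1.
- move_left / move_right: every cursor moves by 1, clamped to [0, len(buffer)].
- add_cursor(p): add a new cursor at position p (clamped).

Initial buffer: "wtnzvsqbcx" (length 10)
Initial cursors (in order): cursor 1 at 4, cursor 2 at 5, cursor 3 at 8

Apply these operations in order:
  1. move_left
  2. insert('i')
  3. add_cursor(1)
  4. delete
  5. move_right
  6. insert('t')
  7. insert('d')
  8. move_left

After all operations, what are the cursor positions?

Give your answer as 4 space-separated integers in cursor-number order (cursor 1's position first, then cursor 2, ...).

After op 1 (move_left): buffer="wtnzvsqbcx" (len 10), cursors c1@3 c2@4 c3@7, authorship ..........
After op 2 (insert('i')): buffer="wtnizivsqibcx" (len 13), cursors c1@4 c2@6 c3@10, authorship ...1.2...3...
After op 3 (add_cursor(1)): buffer="wtnizivsqibcx" (len 13), cursors c4@1 c1@4 c2@6 c3@10, authorship ...1.2...3...
After op 4 (delete): buffer="tnzvsqbcx" (len 9), cursors c4@0 c1@2 c2@3 c3@6, authorship .........
After op 5 (move_right): buffer="tnzvsqbcx" (len 9), cursors c4@1 c1@3 c2@4 c3@7, authorship .........
After op 6 (insert('t')): buffer="ttnztvtsqbtcx" (len 13), cursors c4@2 c1@5 c2@7 c3@11, authorship .4..1.2...3..
After op 7 (insert('d')): buffer="ttdnztdvtdsqbtdcx" (len 17), cursors c4@3 c1@7 c2@10 c3@15, authorship .44..11.22...33..
After op 8 (move_left): buffer="ttdnztdvtdsqbtdcx" (len 17), cursors c4@2 c1@6 c2@9 c3@14, authorship .44..11.22...33..

Answer: 6 9 14 2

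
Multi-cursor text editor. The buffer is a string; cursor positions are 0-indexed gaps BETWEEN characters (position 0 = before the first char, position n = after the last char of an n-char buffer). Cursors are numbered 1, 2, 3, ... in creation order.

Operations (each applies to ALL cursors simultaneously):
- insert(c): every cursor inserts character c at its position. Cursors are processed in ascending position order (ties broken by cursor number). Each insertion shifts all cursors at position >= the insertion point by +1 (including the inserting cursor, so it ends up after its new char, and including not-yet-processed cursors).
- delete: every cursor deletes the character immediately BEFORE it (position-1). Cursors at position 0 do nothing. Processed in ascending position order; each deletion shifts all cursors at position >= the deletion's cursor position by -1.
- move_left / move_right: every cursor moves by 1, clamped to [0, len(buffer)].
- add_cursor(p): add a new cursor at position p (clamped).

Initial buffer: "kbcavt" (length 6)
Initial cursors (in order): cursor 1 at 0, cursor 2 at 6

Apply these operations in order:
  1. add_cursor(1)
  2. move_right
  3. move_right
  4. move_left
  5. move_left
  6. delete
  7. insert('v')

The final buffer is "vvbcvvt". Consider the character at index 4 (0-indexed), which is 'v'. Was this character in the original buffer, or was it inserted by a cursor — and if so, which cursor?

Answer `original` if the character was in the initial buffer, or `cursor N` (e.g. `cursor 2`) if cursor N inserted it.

After op 1 (add_cursor(1)): buffer="kbcavt" (len 6), cursors c1@0 c3@1 c2@6, authorship ......
After op 2 (move_right): buffer="kbcavt" (len 6), cursors c1@1 c3@2 c2@6, authorship ......
After op 3 (move_right): buffer="kbcavt" (len 6), cursors c1@2 c3@3 c2@6, authorship ......
After op 4 (move_left): buffer="kbcavt" (len 6), cursors c1@1 c3@2 c2@5, authorship ......
After op 5 (move_left): buffer="kbcavt" (len 6), cursors c1@0 c3@1 c2@4, authorship ......
After op 6 (delete): buffer="bcvt" (len 4), cursors c1@0 c3@0 c2@2, authorship ....
After op 7 (insert('v')): buffer="vvbcvvt" (len 7), cursors c1@2 c3@2 c2@5, authorship 13..2..
Authorship (.=original, N=cursor N): 1 3 . . 2 . .
Index 4: author = 2

Answer: cursor 2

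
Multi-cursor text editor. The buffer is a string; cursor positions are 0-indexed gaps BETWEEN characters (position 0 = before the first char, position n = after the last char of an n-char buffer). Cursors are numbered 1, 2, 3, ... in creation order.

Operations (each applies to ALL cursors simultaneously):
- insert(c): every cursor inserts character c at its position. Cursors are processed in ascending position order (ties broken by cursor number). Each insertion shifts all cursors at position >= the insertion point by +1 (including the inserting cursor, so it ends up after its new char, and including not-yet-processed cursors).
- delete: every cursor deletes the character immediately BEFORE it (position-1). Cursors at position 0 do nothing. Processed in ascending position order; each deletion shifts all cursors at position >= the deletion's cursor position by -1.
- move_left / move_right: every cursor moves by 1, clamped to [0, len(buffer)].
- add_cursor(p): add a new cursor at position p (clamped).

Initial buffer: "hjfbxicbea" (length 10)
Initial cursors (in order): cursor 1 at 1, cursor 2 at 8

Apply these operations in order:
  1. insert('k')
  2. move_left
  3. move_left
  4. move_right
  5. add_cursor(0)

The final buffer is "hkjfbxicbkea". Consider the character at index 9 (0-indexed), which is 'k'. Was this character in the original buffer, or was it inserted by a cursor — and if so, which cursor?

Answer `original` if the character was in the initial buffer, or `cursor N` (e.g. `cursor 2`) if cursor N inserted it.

Answer: cursor 2

Derivation:
After op 1 (insert('k')): buffer="hkjfbxicbkea" (len 12), cursors c1@2 c2@10, authorship .1.......2..
After op 2 (move_left): buffer="hkjfbxicbkea" (len 12), cursors c1@1 c2@9, authorship .1.......2..
After op 3 (move_left): buffer="hkjfbxicbkea" (len 12), cursors c1@0 c2@8, authorship .1.......2..
After op 4 (move_right): buffer="hkjfbxicbkea" (len 12), cursors c1@1 c2@9, authorship .1.......2..
After op 5 (add_cursor(0)): buffer="hkjfbxicbkea" (len 12), cursors c3@0 c1@1 c2@9, authorship .1.......2..
Authorship (.=original, N=cursor N): . 1 . . . . . . . 2 . .
Index 9: author = 2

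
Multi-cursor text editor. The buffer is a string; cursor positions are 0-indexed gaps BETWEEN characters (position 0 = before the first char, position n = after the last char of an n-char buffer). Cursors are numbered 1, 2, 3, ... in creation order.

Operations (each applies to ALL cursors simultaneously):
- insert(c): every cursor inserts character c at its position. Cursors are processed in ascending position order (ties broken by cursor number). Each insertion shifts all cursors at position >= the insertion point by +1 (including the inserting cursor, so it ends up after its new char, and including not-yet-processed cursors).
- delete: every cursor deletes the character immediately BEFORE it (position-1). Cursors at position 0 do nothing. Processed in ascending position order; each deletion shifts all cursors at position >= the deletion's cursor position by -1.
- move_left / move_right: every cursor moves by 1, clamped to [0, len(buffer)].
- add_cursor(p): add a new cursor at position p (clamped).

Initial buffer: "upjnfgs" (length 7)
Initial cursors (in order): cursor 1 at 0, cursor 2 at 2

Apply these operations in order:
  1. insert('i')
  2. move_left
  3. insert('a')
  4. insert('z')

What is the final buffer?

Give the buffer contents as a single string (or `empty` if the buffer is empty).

After op 1 (insert('i')): buffer="iupijnfgs" (len 9), cursors c1@1 c2@4, authorship 1..2.....
After op 2 (move_left): buffer="iupijnfgs" (len 9), cursors c1@0 c2@3, authorship 1..2.....
After op 3 (insert('a')): buffer="aiupaijnfgs" (len 11), cursors c1@1 c2@5, authorship 11..22.....
After op 4 (insert('z')): buffer="aziupazijnfgs" (len 13), cursors c1@2 c2@7, authorship 111..222.....

Answer: aziupazijnfgs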